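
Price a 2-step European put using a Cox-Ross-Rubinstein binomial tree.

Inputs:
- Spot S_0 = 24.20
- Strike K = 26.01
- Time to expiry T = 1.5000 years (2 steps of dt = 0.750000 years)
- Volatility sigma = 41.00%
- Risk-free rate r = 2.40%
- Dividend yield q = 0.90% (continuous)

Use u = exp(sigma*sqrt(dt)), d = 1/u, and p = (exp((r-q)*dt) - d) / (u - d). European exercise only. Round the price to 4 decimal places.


dt = T/N = 0.750000
u = exp(sigma*sqrt(dt)) = 1.426281; d = 1/u = 0.701124
p = (exp((r-q)*dt) - d) / (u - d) = 0.427755
Discount per step: exp(-r*dt) = 0.982161
Stock lattice S(k, i) with i counting down-moves:
  k=0: S(0,0) = 24.2000
  k=1: S(1,0) = 34.5160; S(1,1) = 16.9672
  k=2: S(2,0) = 49.2295; S(2,1) = 24.2000; S(2,2) = 11.8961
Terminal payoffs V(N, i) = max(K - S_T, 0):
  V(2,0) = 0.000000; V(2,1) = 1.810000; V(2,2) = 14.113886
Backward induction: V(k, i) = exp(-r*dt) * [p * V(k+1, i) + (1-p) * V(k+1, i+1)].
  V(1,0) = exp(-r*dt) * [p*0.000000 + (1-p)*1.810000] = 1.017287
  V(1,1) = exp(-r*dt) * [p*1.810000 + (1-p)*14.113886] = 8.692949
  V(0,0) = exp(-r*dt) * [p*1.017287 + (1-p)*8.692949] = 5.313144

Answer: Price = V(0,0) = 5.3131


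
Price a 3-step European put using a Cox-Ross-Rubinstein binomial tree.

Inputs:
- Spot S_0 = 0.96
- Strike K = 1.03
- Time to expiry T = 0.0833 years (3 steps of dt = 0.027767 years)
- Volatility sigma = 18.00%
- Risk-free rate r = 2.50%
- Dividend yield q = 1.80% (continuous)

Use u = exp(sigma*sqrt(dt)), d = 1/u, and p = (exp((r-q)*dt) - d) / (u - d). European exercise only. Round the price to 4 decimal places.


Answer: Price = V(0,0) = 0.0718

Derivation:
dt = T/N = 0.027767
u = exp(sigma*sqrt(dt)) = 1.030448; d = 1/u = 0.970451
p = (exp((r-q)*dt) - d) / (u - d) = 0.495742
Discount per step: exp(-r*dt) = 0.999306
Stock lattice S(k, i) with i counting down-moves:
  k=0: S(0,0) = 0.9600
  k=1: S(1,0) = 0.9892; S(1,1) = 0.9316
  k=2: S(2,0) = 1.0194; S(2,1) = 0.9600; S(2,2) = 0.9041
  k=3: S(3,0) = 1.0504; S(3,1) = 0.9892; S(3,2) = 0.9316; S(3,3) = 0.8774
Terminal payoffs V(N, i) = max(K - S_T, 0):
  V(3,0) = 0.000000; V(3,1) = 0.040770; V(3,2) = 0.098367; V(3,3) = 0.152610
Backward induction: V(k, i) = exp(-r*dt) * [p * V(k+1, i) + (1-p) * V(k+1, i+1)].
  V(2,0) = exp(-r*dt) * [p*0.000000 + (1-p)*0.040770] = 0.020544
  V(2,1) = exp(-r*dt) * [p*0.040770 + (1-p)*0.098367] = 0.069765
  V(2,2) = exp(-r*dt) * [p*0.098367 + (1-p)*0.152610] = 0.125632
  V(1,0) = exp(-r*dt) * [p*0.020544 + (1-p)*0.069765] = 0.045333
  V(1,1) = exp(-r*dt) * [p*0.069765 + (1-p)*0.125632] = 0.097869
  V(0,0) = exp(-r*dt) * [p*0.045333 + (1-p)*0.097869] = 0.071774


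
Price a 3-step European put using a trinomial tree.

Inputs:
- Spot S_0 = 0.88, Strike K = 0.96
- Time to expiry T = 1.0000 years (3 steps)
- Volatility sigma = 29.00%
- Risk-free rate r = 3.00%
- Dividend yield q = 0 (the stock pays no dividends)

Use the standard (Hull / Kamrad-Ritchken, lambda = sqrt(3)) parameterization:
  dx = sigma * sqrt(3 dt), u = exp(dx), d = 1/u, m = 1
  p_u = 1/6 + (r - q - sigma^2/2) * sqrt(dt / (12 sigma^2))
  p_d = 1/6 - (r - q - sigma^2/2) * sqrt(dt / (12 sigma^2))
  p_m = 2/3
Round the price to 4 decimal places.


dt = T/N = 0.333333; dx = sigma*sqrt(3*dt) = 0.290000
u = exp(dx) = 1.336427; d = 1/u = 0.748264
p_u = 0.159741, p_m = 0.666667, p_d = 0.173592
Discount per step: exp(-r*dt) = 0.990050
Stock lattice S(k, j) with j the centered position index:
  k=0: S(0,+0) = 0.8800
  k=1: S(1,-1) = 0.6585; S(1,+0) = 0.8800; S(1,+1) = 1.1761
  k=2: S(2,-2) = 0.4927; S(2,-1) = 0.6585; S(2,+0) = 0.8800; S(2,+1) = 1.1761; S(2,+2) = 1.5717
  k=3: S(3,-3) = 0.3687; S(3,-2) = 0.4927; S(3,-1) = 0.6585; S(3,+0) = 0.8800; S(3,+1) = 1.1761; S(3,+2) = 1.5717; S(3,+3) = 2.1005
Terminal payoffs V(N, j) = max(K - S_T, 0):
  V(3,-3) = 0.591323; V(3,-2) = 0.467289; V(3,-1) = 0.301528; V(3,+0) = 0.080000; V(3,+1) = 0.000000; V(3,+2) = 0.000000; V(3,+3) = 0.000000
Backward induction: V(k, j) = exp(-r*dt) * [p_u * V(k+1, j+1) + p_m * V(k+1, j) + p_d * V(k+1, j-1)]
  V(2,-2) = exp(-r*dt) * [p_u*0.301528 + p_m*0.467289 + p_d*0.591323] = 0.457741
  V(2,-1) = exp(-r*dt) * [p_u*0.080000 + p_m*0.301528 + p_d*0.467289] = 0.291981
  V(2,+0) = exp(-r*dt) * [p_u*0.000000 + p_m*0.080000 + p_d*0.301528] = 0.104625
  V(2,+1) = exp(-r*dt) * [p_u*0.000000 + p_m*0.000000 + p_d*0.080000] = 0.013749
  V(2,+2) = exp(-r*dt) * [p_u*0.000000 + p_m*0.000000 + p_d*0.000000] = 0.000000
  V(1,-1) = exp(-r*dt) * [p_u*0.104625 + p_m*0.291981 + p_d*0.457741] = 0.287933
  V(1,+0) = exp(-r*dt) * [p_u*0.013749 + p_m*0.104625 + p_d*0.291981] = 0.121411
  V(1,+1) = exp(-r*dt) * [p_u*0.000000 + p_m*0.013749 + p_d*0.104625] = 0.027056
  V(0,+0) = exp(-r*dt) * [p_u*0.027056 + p_m*0.121411 + p_d*0.287933] = 0.133900

Answer: Price = V(0,0) = 0.1339


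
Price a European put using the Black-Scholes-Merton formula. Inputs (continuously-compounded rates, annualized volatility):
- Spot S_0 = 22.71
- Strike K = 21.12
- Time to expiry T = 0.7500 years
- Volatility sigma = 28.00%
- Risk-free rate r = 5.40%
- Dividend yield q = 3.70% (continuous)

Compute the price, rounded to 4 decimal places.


d1 = (ln(S/K) + (r - q + 0.5*sigma^2) * T) / (sigma * sqrt(T)) = 0.47315874
d2 = d1 - sigma * sqrt(T) = 0.23067163
exp(-rT) = 0.96030916; exp(-qT) = 0.97263149
P = K * exp(-rT) * N(-d2) - S_0 * exp(-qT) * N(-d1)
N(-d1) = 0.31804997; N(-d2) = 0.40878496
P = 21.1200 * 0.96030916 * 0.40878496 - 22.7100 * 0.97263149 * 0.31804997 = 1.2656

Answer: Price = 1.2656


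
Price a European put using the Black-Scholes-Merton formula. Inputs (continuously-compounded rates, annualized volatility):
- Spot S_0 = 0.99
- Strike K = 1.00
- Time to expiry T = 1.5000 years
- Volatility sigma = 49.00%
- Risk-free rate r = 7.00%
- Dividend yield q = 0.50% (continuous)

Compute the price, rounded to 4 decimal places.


d1 = (ln(S/K) + (r - q + 0.5*sigma^2) * T) / (sigma * sqrt(T)) = 0.44578158
d2 = d1 - sigma * sqrt(T) = -0.15434341
exp(-rT) = 0.90032452; exp(-qT) = 0.99252805
P = K * exp(-rT) * N(-d2) - S_0 * exp(-qT) * N(-d1)
N(-d1) = 0.32787751; N(-d2) = 0.56133051
P = 1.0000 * 0.90032452 * 0.56133051 - 0.9900 * 0.99252805 * 0.32787751 = 0.1832

Answer: Price = 0.1832


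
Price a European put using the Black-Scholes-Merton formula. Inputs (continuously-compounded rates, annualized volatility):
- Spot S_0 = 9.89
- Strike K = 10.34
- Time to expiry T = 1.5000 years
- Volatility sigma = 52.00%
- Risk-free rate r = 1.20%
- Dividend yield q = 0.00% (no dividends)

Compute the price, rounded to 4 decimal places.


d1 = (ln(S/K) + (r - q + 0.5*sigma^2) * T) / (sigma * sqrt(T)) = 0.27683046
d2 = d1 - sigma * sqrt(T) = -0.36003687
exp(-rT) = 0.98216103; exp(-qT) = 1.00000000
P = K * exp(-rT) * N(-d2) - S_0 * exp(-qT) * N(-d1)
N(-d1) = 0.39095515; N(-d2) = 0.64059022
P = 10.3400 * 0.98216103 * 0.64059022 - 9.8900 * 1.00000000 * 0.39095515 = 2.6390

Answer: Price = 2.6390


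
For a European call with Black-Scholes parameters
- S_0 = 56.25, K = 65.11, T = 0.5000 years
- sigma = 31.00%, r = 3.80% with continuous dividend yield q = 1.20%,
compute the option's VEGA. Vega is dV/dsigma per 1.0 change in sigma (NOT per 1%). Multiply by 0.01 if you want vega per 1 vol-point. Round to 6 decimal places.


d1 = -0.4983830296; d2 = -0.7175861318
phi(d1) = 0.3523496208; exp(-qT) = 0.9940179641; exp(-rT) = 0.9811793622
Vega = S * exp(-qT) * phi(d1) * sqrt(T) = 56.2500 * 0.9940179641 * 0.3523496208 * 0.7071067812 = 13.930784

Answer: Vega = 13.930784


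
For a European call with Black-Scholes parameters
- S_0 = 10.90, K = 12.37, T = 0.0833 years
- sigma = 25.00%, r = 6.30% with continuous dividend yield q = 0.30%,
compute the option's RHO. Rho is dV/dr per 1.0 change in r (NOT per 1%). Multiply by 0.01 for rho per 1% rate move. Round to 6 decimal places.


Answer: Rho = 0.043771

Derivation:
d1 = -1.6479986962; d2 = -1.7201530447
phi(d1) = 0.1026029715; exp(-qT) = 0.9997501312; exp(-rT) = 0.9947658462
N(d2) = 0.0427023129
Rho = K*T*exp(-rT)*N(d2) = 12.3700 * 0.0833 * 0.9947658462 * 0.0427023129 = 0.043771


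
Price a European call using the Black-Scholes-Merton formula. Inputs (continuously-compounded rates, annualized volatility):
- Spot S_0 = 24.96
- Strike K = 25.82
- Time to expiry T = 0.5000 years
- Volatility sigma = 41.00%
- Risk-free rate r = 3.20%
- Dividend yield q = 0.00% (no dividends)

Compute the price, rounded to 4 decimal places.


Answer: Price = 2.6831

Derivation:
d1 = (ln(S/K) + (r - q + 0.5*sigma^2) * T) / (sigma * sqrt(T)) = 0.08330117
d2 = d1 - sigma * sqrt(T) = -0.20661261
exp(-rT) = 0.98412732; exp(-qT) = 1.00000000
C = S_0 * exp(-qT) * N(d1) - K * exp(-rT) * N(d2)
N(d1) = 0.53319397; N(d2) = 0.41815621
C = 24.9600 * 1.00000000 * 0.53319397 - 25.8200 * 0.98412732 * 0.41815621 = 2.6831


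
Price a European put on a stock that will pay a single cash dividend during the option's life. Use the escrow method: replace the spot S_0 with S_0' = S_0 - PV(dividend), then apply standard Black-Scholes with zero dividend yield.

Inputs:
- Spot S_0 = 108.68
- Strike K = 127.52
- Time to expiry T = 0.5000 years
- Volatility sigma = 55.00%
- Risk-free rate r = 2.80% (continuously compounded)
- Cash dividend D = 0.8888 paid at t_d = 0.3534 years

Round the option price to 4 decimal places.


PV(D) = D * exp(-r * t_d) = 0.8888 * 0.99015360 = 0.88004852
S_0' = S_0 - PV(D) = 108.6800 - 0.88004852 = 107.79995148
d1 = (ln(S_0'/K) + (r + sigma^2/2)*T) / (sigma*sqrt(T)) = -0.20151516
d2 = d1 - sigma*sqrt(T) = -0.59042389
exp(-rT) = 0.98609754
N(-d1) = 0.57985211; N(-d2) = 0.72254675
P = K * exp(-rT) * N(-d2) - S_0' * N(-d1) = 127.5200 * 0.98609754 * 0.72254675 - 107.79995148 * 0.57985211 = 28.3502

Answer: Price = 28.3502


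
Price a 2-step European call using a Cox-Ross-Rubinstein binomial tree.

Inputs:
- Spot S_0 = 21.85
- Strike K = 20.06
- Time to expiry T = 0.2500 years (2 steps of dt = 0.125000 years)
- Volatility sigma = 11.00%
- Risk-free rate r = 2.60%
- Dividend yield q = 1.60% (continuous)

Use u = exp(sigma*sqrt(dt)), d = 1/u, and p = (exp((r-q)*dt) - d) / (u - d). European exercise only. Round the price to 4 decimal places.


dt = T/N = 0.125000
u = exp(sigma*sqrt(dt)) = 1.039657; d = 1/u = 0.961856
p = (exp((r-q)*dt) - d) / (u - d) = 0.506355
Discount per step: exp(-r*dt) = 0.996755
Stock lattice S(k, i) with i counting down-moves:
  k=0: S(0,0) = 21.8500
  k=1: S(1,0) = 22.7165; S(1,1) = 21.0165
  k=2: S(2,0) = 23.6174; S(2,1) = 21.8500; S(2,2) = 20.2149
Terminal payoffs V(N, i) = max(S_T - K, 0):
  V(2,0) = 3.557375; V(2,1) = 1.790000; V(2,2) = 0.154884
Backward induction: V(k, i) = exp(-r*dt) * [p * V(k+1, i) + (1-p) * V(k+1, i+1)].
  V(1,0) = exp(-r*dt) * [p*3.557375 + (1-p)*1.790000] = 2.676208
  V(1,1) = exp(-r*dt) * [p*1.790000 + (1-p)*0.154884] = 0.979644
  V(0,0) = exp(-r*dt) * [p*2.676208 + (1-p)*0.979644] = 1.832742

Answer: Price = V(0,0) = 1.8327


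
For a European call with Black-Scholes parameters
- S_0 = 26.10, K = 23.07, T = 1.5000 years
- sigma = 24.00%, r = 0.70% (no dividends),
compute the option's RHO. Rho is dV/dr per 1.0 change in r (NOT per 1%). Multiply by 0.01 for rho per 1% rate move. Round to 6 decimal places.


Answer: Rho = 21.271328

Derivation:
d1 = 0.6025140633; d2 = 0.3085752941
phi(d1) = 0.3327212817; exp(-qT) = 1.0000000000; exp(-rT) = 0.9895549326
N(d2) = 0.6211776916
Rho = K*T*exp(-rT)*N(d2) = 23.0700 * 1.5000 * 0.9895549326 * 0.6211776916 = 21.271328


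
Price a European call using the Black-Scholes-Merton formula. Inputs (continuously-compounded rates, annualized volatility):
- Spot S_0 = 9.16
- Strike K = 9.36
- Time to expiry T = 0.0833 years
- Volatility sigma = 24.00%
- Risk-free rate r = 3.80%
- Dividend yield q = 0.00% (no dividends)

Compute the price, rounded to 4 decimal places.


Answer: Price = 0.1792

Derivation:
d1 = (ln(S/K) + (r - q + 0.5*sigma^2) * T) / (sigma * sqrt(T)) = -0.23148685
d2 = d1 - sigma * sqrt(T) = -0.30075503
exp(-rT) = 0.99683960; exp(-qT) = 1.00000000
C = S_0 * exp(-qT) * N(d1) - K * exp(-rT) * N(d2)
N(d1) = 0.40846830; N(d2) = 0.38180065
C = 9.1600 * 1.00000000 * 0.40846830 - 9.3600 * 0.99683960 * 0.38180065 = 0.1792


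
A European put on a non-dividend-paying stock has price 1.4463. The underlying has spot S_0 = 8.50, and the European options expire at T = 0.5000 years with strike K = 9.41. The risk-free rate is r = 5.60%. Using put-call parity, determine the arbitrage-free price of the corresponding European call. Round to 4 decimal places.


Put-call parity: C - P = S_0 * exp(-qT) - K * exp(-rT).
S_0 * exp(-qT) = 8.5000 * 1.00000000 = 8.50000000
K * exp(-rT) = 9.4100 * 0.97238837 = 9.15017453
C = P + S*exp(-qT) - K*exp(-rT)
C = 1.4463 + 8.50000000 - 9.15017453 = 0.7961

Answer: Call price = 0.7961


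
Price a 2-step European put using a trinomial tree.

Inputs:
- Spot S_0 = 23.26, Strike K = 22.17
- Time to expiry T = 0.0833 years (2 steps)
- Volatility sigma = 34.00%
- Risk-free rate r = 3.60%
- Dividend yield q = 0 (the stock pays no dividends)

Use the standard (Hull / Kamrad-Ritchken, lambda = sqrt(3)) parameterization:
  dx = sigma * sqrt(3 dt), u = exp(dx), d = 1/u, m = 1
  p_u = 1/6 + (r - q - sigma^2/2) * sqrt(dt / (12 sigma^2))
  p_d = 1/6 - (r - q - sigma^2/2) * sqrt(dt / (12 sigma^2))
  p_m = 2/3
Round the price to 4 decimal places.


dt = T/N = 0.041650; dx = sigma*sqrt(3*dt) = 0.120184
u = exp(dx) = 1.127704; d = 1/u = 0.886757
p_u = 0.162889, p_m = 0.666667, p_d = 0.170444
Discount per step: exp(-r*dt) = 0.998502
Stock lattice S(k, j) with j the centered position index:
  k=0: S(0,+0) = 23.2600
  k=1: S(1,-1) = 20.6260; S(1,+0) = 23.2600; S(1,+1) = 26.2304
  k=2: S(2,-2) = 18.2902; S(2,-1) = 20.6260; S(2,+0) = 23.2600; S(2,+1) = 26.2304; S(2,+2) = 29.5801
Terminal payoffs V(N, j) = max(K - S_T, 0):
  V(2,-2) = 3.879772; V(2,-1) = 1.544028; V(2,+0) = 0.000000; V(2,+1) = 0.000000; V(2,+2) = 0.000000
Backward induction: V(k, j) = exp(-r*dt) * [p_u * V(k+1, j+1) + p_m * V(k+1, j) + p_d * V(k+1, j-1)]
  V(1,-1) = exp(-r*dt) * [p_u*0.000000 + p_m*1.544028 + p_d*3.879772] = 1.688103
  V(1,+0) = exp(-r*dt) * [p_u*0.000000 + p_m*0.000000 + p_d*1.544028] = 0.262776
  V(1,+1) = exp(-r*dt) * [p_u*0.000000 + p_m*0.000000 + p_d*0.000000] = 0.000000
  V(0,+0) = exp(-r*dt) * [p_u*0.000000 + p_m*0.262776 + p_d*1.688103] = 0.462218

Answer: Price = V(0,0) = 0.4622


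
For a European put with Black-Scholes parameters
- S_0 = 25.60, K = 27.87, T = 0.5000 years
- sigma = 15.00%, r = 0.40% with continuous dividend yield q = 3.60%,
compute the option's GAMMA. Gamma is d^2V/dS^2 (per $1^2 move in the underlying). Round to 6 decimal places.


d1 = -0.8988127635; d2 = -1.0048787806
phi(d1) = 0.2663695296; exp(-qT) = 0.9821610324; exp(-rT) = 0.9980019987
Gamma = exp(-qT) * phi(d1) / (S * sigma * sqrt(T)) = 0.9821610324 * 0.2663695296 / (25.6000 * 0.1500 * 0.7071067812) = 0.096350

Answer: Gamma = 0.096350


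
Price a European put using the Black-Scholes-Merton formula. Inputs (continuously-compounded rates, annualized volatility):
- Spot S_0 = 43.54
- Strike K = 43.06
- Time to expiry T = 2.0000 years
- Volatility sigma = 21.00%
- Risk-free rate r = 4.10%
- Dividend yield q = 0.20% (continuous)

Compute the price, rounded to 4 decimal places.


d1 = (ln(S/K) + (r - q + 0.5*sigma^2) * T) / (sigma * sqrt(T)) = 0.44845912
d2 = d1 - sigma * sqrt(T) = 0.15147427
exp(-rT) = 0.92127196; exp(-qT) = 0.99600799
P = K * exp(-rT) * N(-d2) - S_0 * exp(-qT) * N(-d1)
N(-d1) = 0.32691094; N(-d2) = 0.43980080
P = 43.0600 * 0.92127196 * 0.43980080 - 43.5400 * 0.99600799 * 0.32691094 = 3.2700

Answer: Price = 3.2700


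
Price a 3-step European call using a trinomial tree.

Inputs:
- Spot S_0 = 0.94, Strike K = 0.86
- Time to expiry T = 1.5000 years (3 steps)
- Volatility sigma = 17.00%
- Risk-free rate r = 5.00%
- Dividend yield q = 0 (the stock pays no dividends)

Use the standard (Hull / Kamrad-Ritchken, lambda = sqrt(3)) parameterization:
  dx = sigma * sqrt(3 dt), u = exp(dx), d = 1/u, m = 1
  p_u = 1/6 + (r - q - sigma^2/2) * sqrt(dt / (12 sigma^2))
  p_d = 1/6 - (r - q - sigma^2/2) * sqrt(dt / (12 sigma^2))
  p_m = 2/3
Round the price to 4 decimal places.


dt = T/N = 0.500000; dx = sigma*sqrt(3*dt) = 0.208207
u = exp(dx) = 1.231468; d = 1/u = 0.812039
p_u = 0.209353, p_m = 0.666667, p_d = 0.123981
Discount per step: exp(-r*dt) = 0.975310
Stock lattice S(k, j) with j the centered position index:
  k=0: S(0,+0) = 0.9400
  k=1: S(1,-1) = 0.7633; S(1,+0) = 0.9400; S(1,+1) = 1.1576
  k=2: S(2,-2) = 0.6198; S(2,-1) = 0.7633; S(2,+0) = 0.9400; S(2,+1) = 1.1576; S(2,+2) = 1.4255
  k=3: S(3,-3) = 0.5033; S(3,-2) = 0.6198; S(3,-1) = 0.7633; S(3,+0) = 0.9400; S(3,+1) = 1.1576; S(3,+2) = 1.4255; S(3,+3) = 1.7555
Terminal payoffs V(N, j) = max(S_T - K, 0):
  V(3,-3) = 0.000000; V(3,-2) = 0.000000; V(3,-1) = 0.000000; V(3,+0) = 0.080000; V(3,+1) = 0.297580; V(3,+2) = 0.565522; V(3,+3) = 0.895484
Backward induction: V(k, j) = exp(-r*dt) * [p_u * V(k+1, j+1) + p_m * V(k+1, j) + p_d * V(k+1, j-1)]
  V(2,-2) = exp(-r*dt) * [p_u*0.000000 + p_m*0.000000 + p_d*0.000000] = 0.000000
  V(2,-1) = exp(-r*dt) * [p_u*0.080000 + p_m*0.000000 + p_d*0.000000] = 0.016335
  V(2,+0) = exp(-r*dt) * [p_u*0.297580 + p_m*0.080000 + p_d*0.000000] = 0.112777
  V(2,+1) = exp(-r*dt) * [p_u*0.565522 + p_m*0.297580 + p_d*0.080000] = 0.318632
  V(2,+2) = exp(-r*dt) * [p_u*0.895484 + p_m*0.565522 + p_d*0.297580] = 0.586532
  V(1,-1) = exp(-r*dt) * [p_u*0.112777 + p_m*0.016335 + p_d*0.000000] = 0.033648
  V(1,+0) = exp(-r*dt) * [p_u*0.318632 + p_m*0.112777 + p_d*0.016335] = 0.140363
  V(1,+1) = exp(-r*dt) * [p_u*0.586532 + p_m*0.318632 + p_d*0.112777] = 0.340574
  V(0,+0) = exp(-r*dt) * [p_u*0.340574 + p_m*0.140363 + p_d*0.033648] = 0.164874

Answer: Price = V(0,0) = 0.1649


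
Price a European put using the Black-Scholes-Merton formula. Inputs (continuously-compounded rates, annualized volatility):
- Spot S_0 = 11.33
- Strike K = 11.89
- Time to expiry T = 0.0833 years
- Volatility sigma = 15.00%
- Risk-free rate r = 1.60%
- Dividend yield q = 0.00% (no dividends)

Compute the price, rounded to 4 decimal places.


d1 = (ln(S/K) + (r - q + 0.5*sigma^2) * T) / (sigma * sqrt(T)) = -1.06192978
d2 = d1 - sigma * sqrt(T) = -1.10522239
exp(-rT) = 0.99866809; exp(-qT) = 1.00000000
P = K * exp(-rT) * N(-d2) - S_0 * exp(-qT) * N(-d1)
N(-d1) = 0.85586622; N(-d2) = 0.86546838
P = 11.8900 * 0.99866809 * 0.86546838 - 11.3300 * 1.00000000 * 0.85586622 = 0.5797

Answer: Price = 0.5797


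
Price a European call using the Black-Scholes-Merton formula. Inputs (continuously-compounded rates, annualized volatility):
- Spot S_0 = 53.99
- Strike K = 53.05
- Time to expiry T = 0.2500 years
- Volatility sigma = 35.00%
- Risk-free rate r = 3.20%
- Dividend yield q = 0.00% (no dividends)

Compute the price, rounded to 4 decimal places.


Answer: Price = 4.4378

Derivation:
d1 = (ln(S/K) + (r - q + 0.5*sigma^2) * T) / (sigma * sqrt(T)) = 0.23357988
d2 = d1 - sigma * sqrt(T) = 0.05857988
exp(-rT) = 0.99203191; exp(-qT) = 1.00000000
C = S_0 * exp(-qT) * N(d1) - K * exp(-rT) * N(d2)
N(d1) = 0.59234443; N(d2) = 0.52335663
C = 53.9900 * 1.00000000 * 0.59234443 - 53.0500 * 0.99203191 * 0.52335663 = 4.4378


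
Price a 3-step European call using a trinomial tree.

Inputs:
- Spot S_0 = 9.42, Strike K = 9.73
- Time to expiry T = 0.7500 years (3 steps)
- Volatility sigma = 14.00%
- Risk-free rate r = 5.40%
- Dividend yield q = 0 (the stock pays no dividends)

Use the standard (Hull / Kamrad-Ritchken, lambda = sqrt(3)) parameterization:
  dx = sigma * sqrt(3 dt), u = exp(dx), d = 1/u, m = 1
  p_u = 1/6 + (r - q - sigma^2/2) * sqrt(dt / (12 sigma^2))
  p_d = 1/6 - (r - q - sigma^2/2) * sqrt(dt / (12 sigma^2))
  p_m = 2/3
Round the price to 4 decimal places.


Answer: Price = V(0,0) = 0.4918

Derivation:
dt = T/N = 0.250000; dx = sigma*sqrt(3*dt) = 0.121244
u = exp(dx) = 1.128900; d = 1/u = 0.885818
p_u = 0.212236, p_m = 0.666667, p_d = 0.121097
Discount per step: exp(-r*dt) = 0.986591
Stock lattice S(k, j) with j the centered position index:
  k=0: S(0,+0) = 9.4200
  k=1: S(1,-1) = 8.3444; S(1,+0) = 9.4200; S(1,+1) = 10.6342
  k=2: S(2,-2) = 7.3916; S(2,-1) = 8.3444; S(2,+0) = 9.4200; S(2,+1) = 10.6342; S(2,+2) = 12.0050
  k=3: S(3,-3) = 6.5476; S(3,-2) = 7.3916; S(3,-1) = 8.3444; S(3,+0) = 9.4200; S(3,+1) = 10.6342; S(3,+2) = 12.0050; S(3,+3) = 13.5524
Terminal payoffs V(N, j) = max(S_T - K, 0):
  V(3,-3) = 0.000000; V(3,-2) = 0.000000; V(3,-1) = 0.000000; V(3,+0) = 0.000000; V(3,+1) = 0.904236; V(3,+2) = 2.274988; V(3,+3) = 3.822429
Backward induction: V(k, j) = exp(-r*dt) * [p_u * V(k+1, j+1) + p_m * V(k+1, j) + p_d * V(k+1, j-1)]
  V(2,-2) = exp(-r*dt) * [p_u*0.000000 + p_m*0.000000 + p_d*0.000000] = 0.000000
  V(2,-1) = exp(-r*dt) * [p_u*0.000000 + p_m*0.000000 + p_d*0.000000] = 0.000000
  V(2,+0) = exp(-r*dt) * [p_u*0.904236 + p_m*0.000000 + p_d*0.000000] = 0.189338
  V(2,+1) = exp(-r*dt) * [p_u*2.274988 + p_m*0.904236 + p_d*0.000000] = 1.071101
  V(2,+2) = exp(-r*dt) * [p_u*3.822429 + p_m*2.274988 + p_d*0.904236] = 2.404732
  V(1,-1) = exp(-r*dt) * [p_u*0.189338 + p_m*0.000000 + p_d*0.000000] = 0.039646
  V(1,+0) = exp(-r*dt) * [p_u*1.071101 + p_m*0.189338 + p_d*0.000000] = 0.348811
  V(1,+1) = exp(-r*dt) * [p_u*2.404732 + p_m*1.071101 + p_d*0.189338] = 1.230640
  V(0,+0) = exp(-r*dt) * [p_u*1.230640 + p_m*0.348811 + p_d*0.039646] = 0.491843


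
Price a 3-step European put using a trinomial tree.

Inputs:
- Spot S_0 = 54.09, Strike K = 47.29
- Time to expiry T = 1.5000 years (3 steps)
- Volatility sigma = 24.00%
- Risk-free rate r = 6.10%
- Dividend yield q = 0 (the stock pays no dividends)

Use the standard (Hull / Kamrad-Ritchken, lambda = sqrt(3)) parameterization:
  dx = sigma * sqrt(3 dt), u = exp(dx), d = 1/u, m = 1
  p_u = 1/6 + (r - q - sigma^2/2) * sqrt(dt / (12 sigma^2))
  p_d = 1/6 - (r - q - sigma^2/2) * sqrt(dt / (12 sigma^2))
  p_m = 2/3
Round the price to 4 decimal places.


Answer: Price = V(0,0) = 1.9259

Derivation:
dt = T/N = 0.500000; dx = sigma*sqrt(3*dt) = 0.293939
u = exp(dx) = 1.341702; d = 1/u = 0.745322
p_u = 0.194053, p_m = 0.666667, p_d = 0.139280
Discount per step: exp(-r*dt) = 0.969960
Stock lattice S(k, j) with j the centered position index:
  k=0: S(0,+0) = 54.0900
  k=1: S(1,-1) = 40.3145; S(1,+0) = 54.0900; S(1,+1) = 72.5726
  k=2: S(2,-2) = 30.0473; S(2,-1) = 40.3145; S(2,+0) = 54.0900; S(2,+1) = 72.5726; S(2,+2) = 97.3708
  k=3: S(3,-3) = 22.3949; S(3,-2) = 30.0473; S(3,-1) = 40.3145; S(3,+0) = 54.0900; S(3,+1) = 72.5726; S(3,+2) = 97.3708; S(3,+3) = 130.6426
Terminal payoffs V(N, j) = max(K - S_T, 0):
  V(3,-3) = 24.895105; V(3,-2) = 17.242731; V(3,-1) = 6.975526; V(3,+0) = 0.000000; V(3,+1) = 0.000000; V(3,+2) = 0.000000; V(3,+3) = 0.000000
Backward induction: V(k, j) = exp(-r*dt) * [p_u * V(k+1, j+1) + p_m * V(k+1, j) + p_d * V(k+1, j-1)]
  V(2,-2) = exp(-r*dt) * [p_u*6.975526 + p_m*17.242731 + p_d*24.895105] = 15.826038
  V(2,-1) = exp(-r*dt) * [p_u*0.000000 + p_m*6.975526 + p_d*17.242731] = 6.840082
  V(2,+0) = exp(-r*dt) * [p_u*0.000000 + p_m*0.000000 + p_d*6.975526] = 0.942366
  V(2,+1) = exp(-r*dt) * [p_u*0.000000 + p_m*0.000000 + p_d*0.000000] = 0.000000
  V(2,+2) = exp(-r*dt) * [p_u*0.000000 + p_m*0.000000 + p_d*0.000000] = 0.000000
  V(1,-1) = exp(-r*dt) * [p_u*0.942366 + p_m*6.840082 + p_d*15.826038] = 6.738484
  V(1,+0) = exp(-r*dt) * [p_u*0.000000 + p_m*0.942366 + p_d*6.840082] = 1.533440
  V(1,+1) = exp(-r*dt) * [p_u*0.000000 + p_m*0.000000 + p_d*0.942366] = 0.127310
  V(0,+0) = exp(-r*dt) * [p_u*0.127310 + p_m*1.533440 + p_d*6.738484] = 1.925890


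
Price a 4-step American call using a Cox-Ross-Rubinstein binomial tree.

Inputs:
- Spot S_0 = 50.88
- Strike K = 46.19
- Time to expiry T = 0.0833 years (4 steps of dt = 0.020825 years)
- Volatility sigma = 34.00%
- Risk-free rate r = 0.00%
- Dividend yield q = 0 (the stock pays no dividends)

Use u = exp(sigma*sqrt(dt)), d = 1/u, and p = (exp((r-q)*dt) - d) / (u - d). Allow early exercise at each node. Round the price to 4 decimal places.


dt = T/N = 0.020825
u = exp(sigma*sqrt(dt)) = 1.050289; d = 1/u = 0.952119
p = (exp((r-q)*dt) - d) / (u - d) = 0.487736
Discount per step: exp(-r*dt) = 1.000000
Stock lattice S(k, i) with i counting down-moves:
  k=0: S(0,0) = 50.8800
  k=1: S(1,0) = 53.4387; S(1,1) = 48.4438
  k=2: S(2,0) = 56.1260; S(2,1) = 50.8800; S(2,2) = 46.1243
  k=3: S(3,0) = 58.9485; S(3,1) = 53.4387; S(3,2) = 48.4438; S(3,3) = 43.9158
  k=4: S(4,0) = 61.9130; S(4,1) = 56.1260; S(4,2) = 50.8800; S(4,3) = 46.1243; S(4,4) = 41.8131
Terminal payoffs V(N, i) = max(S_T - K, 0):
  V(4,0) = 15.722974; V(4,1) = 9.936038; V(4,2) = 4.690000; V(4,3) = 0.000000; V(4,4) = 0.000000
Backward induction: V(k, i) = exp(-r*dt) * [p * V(k+1, i) + (1-p) * V(k+1, i+1)]; then take max(V_cont, immediate exercise) for American.
  V(3,0) = exp(-r*dt) * [p*15.722974 + (1-p)*9.936038] = 12.758536; exercise = 12.758536; V(3,0) = max -> 12.758536
  V(3,1) = exp(-r*dt) * [p*9.936038 + (1-p)*4.690000] = 7.248683; exercise = 7.248683; V(3,1) = max -> 7.248683
  V(3,2) = exp(-r*dt) * [p*4.690000 + (1-p)*0.000000] = 2.287483; exercise = 2.253829; V(3,2) = max -> 2.287483
  V(3,3) = exp(-r*dt) * [p*0.000000 + (1-p)*0.000000] = 0.000000; exercise = 0.000000; V(3,3) = max -> 0.000000
  V(2,0) = exp(-r*dt) * [p*12.758536 + (1-p)*7.248683] = 9.936038; exercise = 9.936038; V(2,0) = max -> 9.936038
  V(2,1) = exp(-r*dt) * [p*7.248683 + (1-p)*2.287483] = 4.707240; exercise = 4.690000; V(2,1) = max -> 4.707240
  V(2,2) = exp(-r*dt) * [p*2.287483 + (1-p)*0.000000] = 1.115688; exercise = 0.000000; V(2,2) = max -> 1.115688
  V(1,0) = exp(-r*dt) * [p*9.936038 + (1-p)*4.707240] = 7.257514; exercise = 7.248683; V(1,0) = max -> 7.257514
  V(1,1) = exp(-r*dt) * [p*4.707240 + (1-p)*1.115688] = 2.867418; exercise = 2.253829; V(1,1) = max -> 2.867418
  V(0,0) = exp(-r*dt) * [p*7.257514 + (1-p)*2.867418] = 5.008627; exercise = 4.690000; V(0,0) = max -> 5.008627

Answer: Price = V(0,0) = 5.0086


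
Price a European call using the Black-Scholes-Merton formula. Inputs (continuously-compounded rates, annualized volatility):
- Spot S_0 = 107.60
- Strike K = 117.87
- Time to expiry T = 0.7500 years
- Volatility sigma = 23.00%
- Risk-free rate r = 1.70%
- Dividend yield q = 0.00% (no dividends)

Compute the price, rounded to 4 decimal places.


Answer: Price = 5.1729

Derivation:
d1 = (ln(S/K) + (r - q + 0.5*sigma^2) * T) / (sigma * sqrt(T)) = -0.29406796
d2 = d1 - sigma * sqrt(T) = -0.49325380
exp(-rT) = 0.98733094; exp(-qT) = 1.00000000
C = S_0 * exp(-qT) * N(d1) - K * exp(-rT) * N(d2)
N(d1) = 0.38435299; N(d2) = 0.31091663
C = 107.6000 * 1.00000000 * 0.38435299 - 117.8700 * 0.98733094 * 0.31091663 = 5.1729


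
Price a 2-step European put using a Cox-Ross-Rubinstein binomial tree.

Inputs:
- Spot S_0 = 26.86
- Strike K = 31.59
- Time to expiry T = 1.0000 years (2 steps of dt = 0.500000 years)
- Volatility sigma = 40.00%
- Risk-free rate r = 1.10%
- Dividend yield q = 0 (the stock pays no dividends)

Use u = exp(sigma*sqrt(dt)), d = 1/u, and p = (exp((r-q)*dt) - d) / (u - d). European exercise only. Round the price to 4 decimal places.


dt = T/N = 0.500000
u = exp(sigma*sqrt(dt)) = 1.326896; d = 1/u = 0.753638
p = (exp((r-q)*dt) - d) / (u - d) = 0.439378
Discount per step: exp(-r*dt) = 0.994515
Stock lattice S(k, i) with i counting down-moves:
  k=0: S(0,0) = 26.8600
  k=1: S(1,0) = 35.6404; S(1,1) = 20.2427
  k=2: S(2,0) = 47.2912; S(2,1) = 26.8600; S(2,2) = 15.2557
Terminal payoffs V(N, i) = max(K - S_T, 0):
  V(2,0) = 0.000000; V(2,1) = 4.730000; V(2,2) = 16.334307
Backward induction: V(k, i) = exp(-r*dt) * [p * V(k+1, i) + (1-p) * V(k+1, i+1)].
  V(1,0) = exp(-r*dt) * [p*0.000000 + (1-p)*4.730000] = 2.637199
  V(1,1) = exp(-r*dt) * [p*4.730000 + (1-p)*16.334307] = 11.174007
  V(0,0) = exp(-r*dt) * [p*2.637199 + (1-p)*11.174007] = 7.382409

Answer: Price = V(0,0) = 7.3824


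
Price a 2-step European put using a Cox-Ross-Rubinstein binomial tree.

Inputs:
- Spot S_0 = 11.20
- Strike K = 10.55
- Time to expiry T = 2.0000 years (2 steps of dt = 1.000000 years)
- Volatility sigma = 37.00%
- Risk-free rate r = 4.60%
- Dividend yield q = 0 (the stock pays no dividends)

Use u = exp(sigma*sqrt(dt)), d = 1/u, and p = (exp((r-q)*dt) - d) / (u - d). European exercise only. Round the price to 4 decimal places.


Answer: Price = V(0,0) = 1.3303

Derivation:
dt = T/N = 1.000000
u = exp(sigma*sqrt(dt)) = 1.447735; d = 1/u = 0.690734
p = (exp((r-q)*dt) - d) / (u - d) = 0.470726
Discount per step: exp(-r*dt) = 0.955042
Stock lattice S(k, i) with i counting down-moves:
  k=0: S(0,0) = 11.2000
  k=1: S(1,0) = 16.2146; S(1,1) = 7.7362
  k=2: S(2,0) = 23.4745; S(2,1) = 11.2000; S(2,2) = 5.3437
Terminal payoffs V(N, i) = max(K - S_T, 0):
  V(2,0) = 0.000000; V(2,1) = 0.000000; V(2,2) = 5.206324
Backward induction: V(k, i) = exp(-r*dt) * [p * V(k+1, i) + (1-p) * V(k+1, i+1)].
  V(1,0) = exp(-r*dt) * [p*0.000000 + (1-p)*0.000000] = 0.000000
  V(1,1) = exp(-r*dt) * [p*0.000000 + (1-p)*5.206324] = 2.631685
  V(0,0) = exp(-r*dt) * [p*0.000000 + (1-p)*2.631685] = 1.330260


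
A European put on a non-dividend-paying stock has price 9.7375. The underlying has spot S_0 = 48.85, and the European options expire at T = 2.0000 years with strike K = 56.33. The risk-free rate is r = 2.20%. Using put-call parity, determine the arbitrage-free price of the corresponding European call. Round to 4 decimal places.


Answer: Call price = 4.6823

Derivation:
Put-call parity: C - P = S_0 * exp(-qT) - K * exp(-rT).
S_0 * exp(-qT) = 48.8500 * 1.00000000 = 48.85000000
K * exp(-rT) = 56.3300 * 0.95695396 = 53.90521642
C = P + S*exp(-qT) - K*exp(-rT)
C = 9.7375 + 48.85000000 - 53.90521642 = 4.6823


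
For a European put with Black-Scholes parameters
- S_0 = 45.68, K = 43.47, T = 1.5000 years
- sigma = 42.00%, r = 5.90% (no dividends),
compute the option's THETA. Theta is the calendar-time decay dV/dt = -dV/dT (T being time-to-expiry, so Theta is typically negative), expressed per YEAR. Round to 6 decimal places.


Answer: Theta = -1.558303

Derivation:
d1 = 0.5256479021; d2 = 0.0112550561
phi(d1) = 0.3474649815; exp(-qT) = 1.0000000000; exp(-rT) = 0.9153031107
Theta = -S*exp(-qT)*phi(d1)*sigma/(2*sqrt(T)) + r*K*exp(-rT)*N(-d2) - q*S*exp(-qT)*N(-d1)
N(-d1) = 0.2995664339; N(-d2) = 0.4955099770; sqrt(T) = 1.2247448714
Term 1 = -45.6800 * 1.0000000000 * 0.3474649815 * 0.4200 / (2 * 1.2247448714) = -2.7215154375
Term 2 = 0.0590 * 43.4700 * 0.9153031107 * 0.4955099770 = 1.1632123206
Term 3 = 0 (no dividend yield, q = 0)
Theta = -2.7215154375 + (1.1632123206) + (0.0000000000) = -1.558303


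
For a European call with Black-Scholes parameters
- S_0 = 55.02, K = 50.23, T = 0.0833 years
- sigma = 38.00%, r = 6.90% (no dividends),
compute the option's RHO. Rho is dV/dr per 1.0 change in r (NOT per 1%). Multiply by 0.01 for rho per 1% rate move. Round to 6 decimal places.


Answer: Rho = 3.312265

Derivation:
d1 = 0.9377399023; d2 = 0.8280652927
phi(d1) = 0.2570160884; exp(-qT) = 1.0000000000; exp(-rT) = 0.9942687864
N(d2) = 0.7961832381
Rho = K*T*exp(-rT)*N(d2) = 50.2300 * 0.0833 * 0.9942687864 * 0.7961832381 = 3.312265


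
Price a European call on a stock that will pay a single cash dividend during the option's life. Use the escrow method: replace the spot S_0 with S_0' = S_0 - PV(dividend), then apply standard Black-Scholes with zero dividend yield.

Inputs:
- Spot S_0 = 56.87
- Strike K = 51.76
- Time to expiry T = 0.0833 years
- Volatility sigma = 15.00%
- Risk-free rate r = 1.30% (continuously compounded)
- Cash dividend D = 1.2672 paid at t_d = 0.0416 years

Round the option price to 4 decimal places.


PV(D) = D * exp(-r * t_d) = 1.2672 * 0.99945935 = 1.26651488
S_0' = S_0 - PV(D) = 56.8700 - 1.26651488 = 55.60348512
d1 = (ln(S_0'/K) + (r + sigma^2/2)*T) / (sigma*sqrt(T)) = 1.70117389
d2 = d1 - sigma*sqrt(T) = 1.65788128
exp(-rT) = 0.99891769
N(d1) = 0.95554483; N(d2) = 0.95132928
C = S_0' * N(d1) - K * exp(-rT) * N(d2) = 55.60348512 * 0.95554483 - 51.7600 * 0.99891769 * 0.95132928 = 3.9441

Answer: Price = 3.9441


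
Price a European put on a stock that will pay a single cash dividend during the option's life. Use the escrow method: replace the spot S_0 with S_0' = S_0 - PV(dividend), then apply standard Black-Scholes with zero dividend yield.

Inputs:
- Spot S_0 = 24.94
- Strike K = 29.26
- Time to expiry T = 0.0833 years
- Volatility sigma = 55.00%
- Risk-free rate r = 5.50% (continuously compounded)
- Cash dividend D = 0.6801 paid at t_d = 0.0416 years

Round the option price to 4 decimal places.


PV(D) = D * exp(-r * t_d) = 0.6801 * 0.99771462 = 0.67854571
S_0' = S_0 - PV(D) = 24.9400 - 0.67854571 = 24.26145429
d1 = (ln(S_0'/K) + (r + sigma^2/2)*T) / (sigma*sqrt(T)) = -1.07189358
d2 = d1 - sigma*sqrt(T) = -1.23063315
exp(-rT) = 0.99542898
N(-d1) = 0.85811608; N(-d2) = 0.89076995
P = K * exp(-rT) * N(-d2) - S_0' * N(-d1) = 29.2600 * 0.99542898 * 0.89076995 - 24.26145429 * 0.85811608 = 5.1256

Answer: Price = 5.1256


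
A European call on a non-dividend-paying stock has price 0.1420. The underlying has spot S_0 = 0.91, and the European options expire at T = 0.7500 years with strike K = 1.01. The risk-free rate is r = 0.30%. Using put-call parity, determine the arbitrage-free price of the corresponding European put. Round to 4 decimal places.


Put-call parity: C - P = S_0 * exp(-qT) - K * exp(-rT).
S_0 * exp(-qT) = 0.9100 * 1.00000000 = 0.91000000
K * exp(-rT) = 1.0100 * 0.99775253 = 1.00773005
P = C - S*exp(-qT) + K*exp(-rT)
P = 0.1420 - 0.91000000 + 1.00773005 = 0.2397

Answer: Put price = 0.2397


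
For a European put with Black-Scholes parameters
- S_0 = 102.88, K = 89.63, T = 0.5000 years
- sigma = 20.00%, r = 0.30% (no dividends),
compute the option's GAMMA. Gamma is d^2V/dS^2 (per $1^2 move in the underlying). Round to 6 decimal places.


Answer: Gamma = 0.015697

Derivation:
d1 = 1.0562278505; d2 = 0.9148064943
phi(d1) = 0.2283793608; exp(-qT) = 1.0000000000; exp(-rT) = 0.9985011244
Gamma = exp(-qT) * phi(d1) / (S * sigma * sqrt(T)) = 1.0000000000 * 0.2283793608 / (102.8800 * 0.2000 * 0.7071067812) = 0.015697


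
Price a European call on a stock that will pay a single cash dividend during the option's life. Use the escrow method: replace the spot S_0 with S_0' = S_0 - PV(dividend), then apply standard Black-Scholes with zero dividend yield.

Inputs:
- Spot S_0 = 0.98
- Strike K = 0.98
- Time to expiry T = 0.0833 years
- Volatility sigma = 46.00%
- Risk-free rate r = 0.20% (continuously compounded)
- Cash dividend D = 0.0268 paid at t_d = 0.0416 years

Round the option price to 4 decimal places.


PV(D) = D * exp(-r * t_d) = 0.0268 * 0.99991680 = 0.02679777
S_0' = S_0 - PV(D) = 0.9800 - 0.02679777 = 0.95320223
d1 = (ln(S_0'/K) + (r + sigma^2/2)*T) / (sigma*sqrt(T)) = -0.14119601
d2 = d1 - sigma*sqrt(T) = -0.27396001
exp(-rT) = 0.99983341
N(d1) = 0.44385755; N(d2) = 0.39205768
C = S_0' * N(d1) - K * exp(-rT) * N(d2) = 0.95320223 * 0.44385755 - 0.9800 * 0.99983341 * 0.39205768 = 0.0389

Answer: Price = 0.0389


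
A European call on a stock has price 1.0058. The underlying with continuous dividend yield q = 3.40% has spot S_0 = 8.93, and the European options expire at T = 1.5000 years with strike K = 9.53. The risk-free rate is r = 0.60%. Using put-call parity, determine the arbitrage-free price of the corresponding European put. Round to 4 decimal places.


Answer: Put price = 1.9644

Derivation:
Put-call parity: C - P = S_0 * exp(-qT) - K * exp(-rT).
S_0 * exp(-qT) = 8.9300 * 0.95027867 = 8.48598853
K * exp(-rT) = 9.5300 * 0.99104038 = 9.44461481
P = C - S*exp(-qT) + K*exp(-rT)
P = 1.0058 - 8.48598853 + 9.44461481 = 1.9644


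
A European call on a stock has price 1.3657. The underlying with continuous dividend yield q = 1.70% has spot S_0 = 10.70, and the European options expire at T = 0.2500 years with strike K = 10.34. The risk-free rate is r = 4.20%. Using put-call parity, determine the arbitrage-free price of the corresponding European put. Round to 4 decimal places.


Put-call parity: C - P = S_0 * exp(-qT) - K * exp(-rT).
S_0 * exp(-qT) = 10.7000 * 0.99575902 = 10.65462150
K * exp(-rT) = 10.3400 * 0.98955493 = 10.23199800
P = C - S*exp(-qT) + K*exp(-rT)
P = 1.3657 - 10.65462150 + 10.23199800 = 0.9431

Answer: Put price = 0.9431


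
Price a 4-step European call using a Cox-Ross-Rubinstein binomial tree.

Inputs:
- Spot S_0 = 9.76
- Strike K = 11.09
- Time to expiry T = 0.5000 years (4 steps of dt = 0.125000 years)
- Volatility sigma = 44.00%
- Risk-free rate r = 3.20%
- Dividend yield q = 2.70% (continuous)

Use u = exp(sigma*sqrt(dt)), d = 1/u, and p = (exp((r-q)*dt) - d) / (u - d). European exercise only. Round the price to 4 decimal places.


Answer: Price = V(0,0) = 0.7901

Derivation:
dt = T/N = 0.125000
u = exp(sigma*sqrt(dt)) = 1.168316; d = 1/u = 0.855933
p = (exp((r-q)*dt) - d) / (u - d) = 0.463189
Discount per step: exp(-r*dt) = 0.996008
Stock lattice S(k, i) with i counting down-moves:
  k=0: S(0,0) = 9.7600
  k=1: S(1,0) = 11.4028; S(1,1) = 8.3539
  k=2: S(2,0) = 13.3220; S(2,1) = 9.7600; S(2,2) = 7.1504
  k=3: S(3,0) = 15.5643; S(3,1) = 11.4028; S(3,2) = 8.3539; S(3,3) = 6.1202
  k=4: S(4,0) = 18.1841; S(4,1) = 13.3220; S(4,2) = 9.7600; S(4,3) = 7.1504; S(4,4) = 5.2385
Terminal payoffs V(N, i) = max(S_T - K, 0):
  V(4,0) = 7.094078; V(4,1) = 2.232034; V(4,2) = 0.000000; V(4,3) = 0.000000; V(4,4) = 0.000000
Backward induction: V(k, i) = exp(-r*dt) * [p * V(k+1, i) + (1-p) * V(k+1, i+1)].
  V(3,0) = exp(-r*dt) * [p*7.094078 + (1-p)*2.232034] = 4.466178
  V(3,1) = exp(-r*dt) * [p*2.232034 + (1-p)*0.000000] = 1.029726
  V(3,2) = exp(-r*dt) * [p*0.000000 + (1-p)*0.000000] = 0.000000
  V(3,3) = exp(-r*dt) * [p*0.000000 + (1-p)*0.000000] = 0.000000
  V(2,0) = exp(-r*dt) * [p*4.466178 + (1-p)*1.029726] = 2.610987
  V(2,1) = exp(-r*dt) * [p*1.029726 + (1-p)*0.000000] = 0.475053
  V(2,2) = exp(-r*dt) * [p*0.000000 + (1-p)*0.000000] = 0.000000
  V(1,0) = exp(-r*dt) * [p*2.610987 + (1-p)*0.475053] = 1.458548
  V(1,1) = exp(-r*dt) * [p*0.475053 + (1-p)*0.000000] = 0.219161
  V(0,0) = exp(-r*dt) * [p*1.458548 + (1-p)*0.219161] = 0.790064


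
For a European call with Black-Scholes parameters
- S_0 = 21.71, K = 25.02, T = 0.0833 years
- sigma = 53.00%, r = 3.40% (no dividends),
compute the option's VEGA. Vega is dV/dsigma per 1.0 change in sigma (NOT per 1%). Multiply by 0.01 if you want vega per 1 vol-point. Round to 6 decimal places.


Answer: Vega = 1.767407

Derivation:
d1 = -0.8326675298; d2 = -0.9856347485
phi(d1) = 0.2820682712; exp(-qT) = 1.0000000000; exp(-rT) = 0.9971718069
Vega = S * exp(-qT) * phi(d1) * sqrt(T) = 21.7100 * 1.0000000000 * 0.2820682712 * 0.2886173938 = 1.767407


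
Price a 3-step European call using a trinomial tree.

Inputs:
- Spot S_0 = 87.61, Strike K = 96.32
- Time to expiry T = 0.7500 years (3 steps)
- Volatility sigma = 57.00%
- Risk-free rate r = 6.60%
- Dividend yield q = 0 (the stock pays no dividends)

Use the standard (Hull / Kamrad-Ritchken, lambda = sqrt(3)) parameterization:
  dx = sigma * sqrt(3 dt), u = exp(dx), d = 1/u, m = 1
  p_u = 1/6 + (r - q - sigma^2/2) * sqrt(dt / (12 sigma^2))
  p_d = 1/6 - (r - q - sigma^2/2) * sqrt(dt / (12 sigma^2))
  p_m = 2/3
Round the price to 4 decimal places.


dt = T/N = 0.250000; dx = sigma*sqrt(3*dt) = 0.493634
u = exp(dx) = 1.638260; d = 1/u = 0.610404
p_u = 0.142243, p_m = 0.666667, p_d = 0.191090
Discount per step: exp(-r*dt) = 0.983635
Stock lattice S(k, j) with j the centered position index:
  k=0: S(0,+0) = 87.6100
  k=1: S(1,-1) = 53.4775; S(1,+0) = 87.6100; S(1,+1) = 143.5279
  k=2: S(2,-2) = 32.6429; S(2,-1) = 53.4775; S(2,+0) = 87.6100; S(2,+1) = 143.5279; S(2,+2) = 235.1360
  k=3: S(3,-3) = 19.9253; S(3,-2) = 32.6429; S(3,-1) = 53.4775; S(3,+0) = 87.6100; S(3,+1) = 143.5279; S(3,+2) = 235.1360; S(3,+3) = 385.2138
Terminal payoffs V(N, j) = max(S_T - K, 0):
  V(3,-3) = 0.000000; V(3,-2) = 0.000000; V(3,-1) = 0.000000; V(3,+0) = 0.000000; V(3,+1) = 47.207927; V(3,+2) = 138.816009; V(3,+3) = 288.893832
Backward induction: V(k, j) = exp(-r*dt) * [p_u * V(k+1, j+1) + p_m * V(k+1, j) + p_d * V(k+1, j-1)]
  V(2,-2) = exp(-r*dt) * [p_u*0.000000 + p_m*0.000000 + p_d*0.000000] = 0.000000
  V(2,-1) = exp(-r*dt) * [p_u*0.000000 + p_m*0.000000 + p_d*0.000000] = 0.000000
  V(2,+0) = exp(-r*dt) * [p_u*47.207927 + p_m*0.000000 + p_d*0.000000] = 6.605119
  V(2,+1) = exp(-r*dt) * [p_u*138.816009 + p_m*47.207927 + p_d*0.000000] = 50.379432
  V(2,+2) = exp(-r*dt) * [p_u*288.893832 + p_m*138.816009 + p_d*47.207927] = 140.323619
  V(1,-1) = exp(-r*dt) * [p_u*6.605119 + p_m*0.000000 + p_d*0.000000] = 0.924158
  V(1,+0) = exp(-r*dt) * [p_u*50.379432 + p_m*6.605119 + p_d*0.000000] = 11.380215
  V(1,+1) = exp(-r*dt) * [p_u*140.323619 + p_m*50.379432 + p_d*6.605119] = 53.911625
  V(0,+0) = exp(-r*dt) * [p_u*53.911625 + p_m*11.380215 + p_d*0.924158] = 15.179433

Answer: Price = V(0,0) = 15.1794
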